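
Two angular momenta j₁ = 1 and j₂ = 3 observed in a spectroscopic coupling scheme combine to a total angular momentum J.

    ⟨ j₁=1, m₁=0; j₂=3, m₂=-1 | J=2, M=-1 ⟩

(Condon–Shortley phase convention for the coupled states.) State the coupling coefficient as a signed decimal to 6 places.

−√(8/21) ≈ -0.617213

j₁+j₂−J=2  J+j₁−j₂=0  J−j₁+j₂=4  j₁+j₂+J+1=7
(j₁±m₁, j₂±m₂, J±M) = (1,1,2,4,1,3)
P² = 96/7
sum k=1..1:
  [1] −1/6 = -1/6
S = -1/6
C² = P²·S² = 8/21 ; C = -0.617213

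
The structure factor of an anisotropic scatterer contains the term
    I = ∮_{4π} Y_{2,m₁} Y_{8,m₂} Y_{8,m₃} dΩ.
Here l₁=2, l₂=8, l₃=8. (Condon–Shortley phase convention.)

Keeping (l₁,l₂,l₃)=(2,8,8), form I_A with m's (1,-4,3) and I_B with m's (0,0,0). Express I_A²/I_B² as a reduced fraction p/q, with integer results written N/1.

Same 2,8,8: normalisation and zero-m 3j drop out of the ratio.
A: Δ: 2! 2! 14! / 19! → 1/348840; sum: t=0:+1/174182400 t=1:−1/479001600 = 1/273715200; 3j²(2 8 8; 1 -4 3) = Δ·Π!·Σ² = 49/3876  (sign -1)
B: Δ: 2! 2! 14! / 19! → 1/348840; sum: t=0:+1/116121600 t=1:−1/25401600 t=2:+1/116121600 = -1/45158400; 3j²(2 8 8; 0 0 0) = Δ·Π!·Σ² = 24/1615  (sign -1)
I_A²/I_B² = (49/3876)/(24/1615) = 245/288

245/288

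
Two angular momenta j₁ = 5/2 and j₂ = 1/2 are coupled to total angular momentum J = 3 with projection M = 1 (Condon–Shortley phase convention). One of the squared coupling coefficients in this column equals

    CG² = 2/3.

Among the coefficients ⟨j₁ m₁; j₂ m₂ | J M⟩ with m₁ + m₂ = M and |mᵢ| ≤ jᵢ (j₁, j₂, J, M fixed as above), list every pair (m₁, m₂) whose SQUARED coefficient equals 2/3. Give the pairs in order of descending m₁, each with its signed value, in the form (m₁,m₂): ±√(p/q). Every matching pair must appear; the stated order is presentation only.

(1/2,1/2): +√(2/3)

Admissible pairs with m₁+m₂ = M = 1: (1/2,1/2), (3/2,-1/2)
  (m₁,m₂)=(3/2,-1/2): CG² = 1/3, CG = +√(1/3)
  (m₁,m₂)=(1/2,1/2): CG² = 2/3, CG = +√(2/3)   ← matches the target
Pairs with CG² = 2/3: (1/2,1/2): +√(2/3)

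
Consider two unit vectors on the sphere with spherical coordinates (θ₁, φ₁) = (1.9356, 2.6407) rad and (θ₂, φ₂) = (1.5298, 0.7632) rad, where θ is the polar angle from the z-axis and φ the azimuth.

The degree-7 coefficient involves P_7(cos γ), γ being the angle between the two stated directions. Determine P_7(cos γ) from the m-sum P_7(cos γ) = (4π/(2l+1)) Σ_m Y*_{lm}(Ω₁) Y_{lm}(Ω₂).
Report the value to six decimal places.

0.229365

Term-by-term m-sum for l=7 (normalisation 4π/15 = 0.837758):
  m=-7: (0.290085, -0.110733) × (0.292872, 0.401672) = (0.129436, 0.084088)  (running Σ = (0.129436, 0.084088))
  m=-6: (0.439573, 0.060259) × (-0.010132, 0.075620) = (-0.009010, 0.032630)  (running Σ = (0.120426, 0.116718))
  m=-5: (0.137384, 0.101677) × (0.279165, -0.223180) = (0.061045, -0.002277)  (running Σ = (0.181471, 0.114442))
  m=-4: (-0.112510, -0.243538) × (0.088922, 0.007916) = (-0.008077, -0.022547)  (running Σ = (0.173394, 0.091895))
  m=-3: (0.018933, -0.277517) × (-0.209974, -0.239983) = (-0.070575, 0.053728)  (running Σ = (0.102819, 0.145623))
  m=-2: (-0.087028, 0.136072) × (0.004209, -0.094751) = (0.012527, 0.008819)  (running Σ = (0.115346, 0.154441))
  m=-1: (-0.264233, 0.144657) × (-0.220198, 0.210633) = (0.027714, -0.087509)  (running Σ = (0.143060, 0.066932))
  m=0: (0.127865, -0.000000) × (-0.096476, 0.000000) = (-0.012336, 0.000000)  (running Σ = (0.130724, 0.066932))
  m=1: (0.264233, 0.144657) × (0.220198, 0.210633) = (0.027714, 0.087509)  (running Σ = (0.158438, 0.154441))
  m=2: (-0.087028, -0.136072) × (0.004209, 0.094751) = (0.012527, -0.008819)  (running Σ = (0.170965, 0.145623))
  m=3: (-0.018933, -0.277517) × (0.209974, -0.239983) = (-0.070575, -0.053728)  (running Σ = (0.100390, 0.091895))
  m=4: (-0.112510, 0.243538) × (0.088922, -0.007916) = (-0.008077, 0.022547)  (running Σ = (0.092313, 0.114442))
  m=5: (-0.137384, 0.101677) × (-0.279165, -0.223180) = (0.061045, 0.002277)  (running Σ = (0.153358, 0.116718))
  m=6: (0.439573, -0.060259) × (-0.010132, -0.075620) = (-0.009010, -0.032630)  (running Σ = (0.144348, 0.084088))
  m=7: (-0.290085, -0.110733) × (-0.292872, 0.401672) = (0.129436, -0.084088)  (running Σ = (0.273784, 0.000000))
Total Σ_m = (0.273784, 0.000000). Multiply by 0.837758: (0.229365, 0.000000). P_7(cos γ) = 0.229365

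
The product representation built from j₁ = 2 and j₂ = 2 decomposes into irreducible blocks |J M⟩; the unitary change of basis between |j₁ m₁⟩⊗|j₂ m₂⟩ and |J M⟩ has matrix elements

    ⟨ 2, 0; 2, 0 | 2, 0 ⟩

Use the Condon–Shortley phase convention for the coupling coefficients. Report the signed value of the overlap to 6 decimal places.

triangle: 2!*2!*2!/7! = 8/5040
(j±m)!: 2!*2!*2!*2!*2!*2! = 64
prefactor² = (2J+1)*Δ*N² = 32/63
  k=0: +1/(0!*2!*2!*2!*0!*0!) = 1/8
  k=1: −1/(1!*1!*1!*1!*1!*1!) = -1
  k=2: +1/(2!*0!*0!*0!*2!*2!) = 1/8
Σ = -3/4  ⇒  CG² = 32/63*(-3/4)² = 2/7
CG = −√(2/7) = -0.534522

−√(2/7) = -0.534522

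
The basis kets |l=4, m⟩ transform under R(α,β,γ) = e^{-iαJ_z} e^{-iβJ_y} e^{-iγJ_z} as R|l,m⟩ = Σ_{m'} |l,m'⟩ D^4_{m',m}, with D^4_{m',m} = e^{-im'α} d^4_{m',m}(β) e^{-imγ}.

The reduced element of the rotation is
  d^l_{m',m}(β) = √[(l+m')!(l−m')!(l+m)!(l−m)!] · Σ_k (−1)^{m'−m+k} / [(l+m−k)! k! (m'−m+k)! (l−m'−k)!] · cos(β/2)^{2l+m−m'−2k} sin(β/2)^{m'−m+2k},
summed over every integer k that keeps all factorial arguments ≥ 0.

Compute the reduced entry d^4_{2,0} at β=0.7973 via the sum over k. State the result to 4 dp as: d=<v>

d^4_{2,0}(β=0.7973) via the finite sum:
Half-angle: c=0.921586, s=0.388175. N=√(720·2·24·24)=910.735966
Admissible k: 0..2 (factorial args all ≥0)
  k=0: (−1)^2·910.7360/(96)·0.9216^6·0.3882^2 = +0.875770
  k=1: (−1)^3·910.7360/(36)·0.9216^4·0.3882^4 = -0.414325
  k=2: (−1)^4·910.7360/(96)·0.9216^2·0.3882^6 = +0.027565
d^4_{2,0}(0.7973) = +0.875770 -0.414325 +0.027565 = +0.489010

d=0.4890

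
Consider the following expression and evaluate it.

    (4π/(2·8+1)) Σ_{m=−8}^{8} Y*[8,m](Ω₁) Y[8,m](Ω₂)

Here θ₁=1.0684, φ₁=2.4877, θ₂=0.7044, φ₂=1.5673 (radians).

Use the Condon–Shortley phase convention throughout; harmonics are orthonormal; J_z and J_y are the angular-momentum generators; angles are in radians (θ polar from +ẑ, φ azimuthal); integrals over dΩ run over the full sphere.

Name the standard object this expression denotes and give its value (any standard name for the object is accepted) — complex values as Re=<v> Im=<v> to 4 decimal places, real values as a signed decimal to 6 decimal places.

This sum is the spherical-harmonic addition theorem: it equals the Legendre polynomial P_l(cos γ) of the angle γ between the two directions.
Expand P_8 via completeness: Σ_{m} conj(Y_{8,m}) at Ω₁ times Y_{8,m} at Ω₂ —
  [-8]  conj(Y_{8,-8})(Ω₁) = (0.088964, 0.155830) ; Y_{8,-8}(Ω₂) = (0.015934, 0.000446) ; Δ = (0.001348, 0.002523)
  [-7]  conj(Y_{8,-7})(Ω₁) = (0.053130, -0.390748) ; Y_{8,-7}(Ω₂) = (-0.001836, 0.075005) ; Δ = (0.029211, 0.004702)
  [-6]  conj(Y_{8,-6})(Ω₁) = (-0.300012, 0.297839) ; Y_{8,-6}(Ω₂) = (-0.213971, -0.004489) ; Δ = (0.065531, -0.062382)
  [-5]  conj(Y_{8,-5})(Ω₁) = (0.096000, -0.012343) ; Y_{8,-5}(Ω₂) = (0.007043, -0.402835) ; Δ = (-0.004296, -0.038759)
  [-4]  conj(Y_{8,-4})(Ω₁) = (0.264792, 0.153735) ; Y_{8,-4}(Ω₂) = (0.465052, 0.006504) ; Δ = (0.122142, 0.073217)
  [-3]  conj(Y_{8,-3})(Ω₁) = (-0.100527, -0.243947) ; Y_{8,-3}(Ω₂) = (-0.001994, 0.190139) ; Δ = (0.046584, -0.018628)
  [-2]  conj(Y_{8,-2})(Ω₁) = (0.048065, -0.178516) ; Y_{8,-2}(Ω₂) = (0.278197, 0.001945) ; Δ = (0.013719, -0.049569)
  [-1]  conj(Y_{8,-1})(Ω₁) = (-0.241894, 0.185379) ; Y_{8,-1}(Ω₂) = (-0.001193, 0.341143) ; Δ = (-0.062952, -0.082742)
  [+0]  conj(Y_{8,0})(Ω₁) = (-0.142822, -0.000000) ; Y_{8,0}(Ω₂) = (0.179696, 0.000000) ; Δ = (-0.025665, -0.000000)
  [+1]  conj(Y_{8,1})(Ω₁) = (0.241894, 0.185379) ; Y_{8,1}(Ω₂) = (0.001193, 0.341143) ; Δ = (-0.062952, 0.082742)
  [+2]  conj(Y_{8,2})(Ω₁) = (0.048065, 0.178516) ; Y_{8,2}(Ω₂) = (0.278197, -0.001945) ; Δ = (0.013719, 0.049569)
  [+3]  conj(Y_{8,3})(Ω₁) = (0.100527, -0.243947) ; Y_{8,3}(Ω₂) = (0.001994, 0.190139) ; Δ = (0.046584, 0.018628)
  [+4]  conj(Y_{8,4})(Ω₁) = (0.264792, -0.153735) ; Y_{8,4}(Ω₂) = (0.465052, -0.006504) ; Δ = (0.122142, -0.073217)
  [+5]  conj(Y_{8,5})(Ω₁) = (-0.096000, -0.012343) ; Y_{8,5}(Ω₂) = (-0.007043, -0.402835) ; Δ = (-0.004296, 0.038759)
  [+6]  conj(Y_{8,6})(Ω₁) = (-0.300012, -0.297839) ; Y_{8,6}(Ω₂) = (-0.213971, 0.004489) ; Δ = (0.065531, 0.062382)
  [+7]  conj(Y_{8,7})(Ω₁) = (-0.053130, -0.390748) ; Y_{8,7}(Ω₂) = (0.001836, 0.075005) ; Δ = (0.029211, -0.004702)
  [+8]  conj(Y_{8,8})(Ω₁) = (0.088964, -0.155830) ; Y_{8,8}(Ω₂) = (0.015934, -0.000446) ; Δ = (0.001348, -0.002523)
Accumulated sum (0.396909, -0.000000); after 4π/(2l+1) scaling, (0.293394, -0.000000) ⇒ P_8 = 0.293394

Legendre polynomial (addition theorem), +0.293394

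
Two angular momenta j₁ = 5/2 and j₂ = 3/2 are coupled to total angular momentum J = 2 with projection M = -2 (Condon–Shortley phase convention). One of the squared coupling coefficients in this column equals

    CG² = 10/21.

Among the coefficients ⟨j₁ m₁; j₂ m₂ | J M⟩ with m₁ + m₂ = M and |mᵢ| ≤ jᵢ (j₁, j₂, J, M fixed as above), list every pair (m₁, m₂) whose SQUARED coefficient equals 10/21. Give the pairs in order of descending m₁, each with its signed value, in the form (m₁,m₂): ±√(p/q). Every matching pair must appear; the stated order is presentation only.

(-5/2,1/2): +√(10/21)

Admissible pairs with m₁+m₂ = M = -2: (-5/2,1/2), (-3/2,-1/2), (-1/2,-3/2)
  (m₁,m₂)=(-1/2,-3/2): CG² = 1/7, CG = +√(1/7)
  (m₁,m₂)=(-3/2,-1/2): CG² = 8/21, CG = −√(8/21)
  (m₁,m₂)=(-5/2,1/2): CG² = 10/21, CG = +√(10/21)   ← matches the target
Pairs with CG² = 10/21: (-5/2,1/2): +√(10/21)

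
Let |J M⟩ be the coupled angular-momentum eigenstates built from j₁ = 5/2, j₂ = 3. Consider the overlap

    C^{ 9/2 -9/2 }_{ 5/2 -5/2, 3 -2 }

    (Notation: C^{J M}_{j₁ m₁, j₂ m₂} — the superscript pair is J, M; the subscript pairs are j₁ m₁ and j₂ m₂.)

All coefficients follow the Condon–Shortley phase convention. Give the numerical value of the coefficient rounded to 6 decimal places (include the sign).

−√(5/11) = -0.674200

j₁+j₂−J=1  J+j₁−j₂=4  J−j₁+j₂=5  j₁+j₂+J+1=11
(j₁±m₁, j₂±m₂, J±M) = (0,5,1,5,0,9)
P² = 41472000/11
sum k=1..1:
  [1] −1/2880 = -1/2880
S = -1/2880
C² = P²·S² = 5/11 ; C = -0.674200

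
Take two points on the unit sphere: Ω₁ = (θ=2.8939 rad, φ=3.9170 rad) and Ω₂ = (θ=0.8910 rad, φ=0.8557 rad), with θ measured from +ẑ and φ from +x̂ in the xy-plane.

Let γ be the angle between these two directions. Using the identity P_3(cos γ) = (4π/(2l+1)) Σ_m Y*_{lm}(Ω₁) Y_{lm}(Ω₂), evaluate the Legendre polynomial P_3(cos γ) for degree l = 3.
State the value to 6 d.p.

Expand P_3 via completeness: Σ_{m} conj(Y_{3,m}) at Ω₁ times Y_{3,m} at Ω₂ —
  m=-3: Y*=(0.004215, -0.004476)  Y=(-0.164744, -0.106643)  product (-0.001172, 0.000288)
  m=-2: Y*=(-0.001190, -0.059542)  Y=(-0.054454, -0.384734)  product (-0.022843, 0.003700)
  m=-1: Y*=(-0.209328, -0.205187)  Y=(0.160829, -0.185195)  product (-0.071666, 0.005767)
  m=+0: Y*=(-0.614844, -0.000000)  Y=(-0.240243, 0.000000)  product (0.147712, 0.000000)
  m=+1: Y*=(0.209328, -0.205187)  Y=(-0.160829, -0.185195)  product (-0.071666, -0.005767)
  m=+2: Y*=(-0.001190, 0.059542)  Y=(-0.054454, 0.384734)  product (-0.022843, -0.003700)
  m=+3: Y*=(-0.004215, -0.004476)  Y=(0.164744, -0.106643)  product (-0.001172, -0.000288)
Σ over m = (-0.043649, -0.000000); ×(4π/7) → (-0.078358, -0.000000). Real part: -0.078358

-0.078358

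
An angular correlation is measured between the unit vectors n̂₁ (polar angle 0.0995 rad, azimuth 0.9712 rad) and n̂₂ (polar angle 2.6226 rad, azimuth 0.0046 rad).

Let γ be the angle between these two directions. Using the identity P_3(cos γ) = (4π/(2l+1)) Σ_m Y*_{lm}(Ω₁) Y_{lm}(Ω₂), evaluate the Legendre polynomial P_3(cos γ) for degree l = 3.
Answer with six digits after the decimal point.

-0.206818

Expand P_3 via completeness: Σ_{m} conj(Y_{3,m}) at Ω₁ times Y_{3,m} at Ω₂ —
  [-3]  conj(Y_{3,-3})(Ω₁) = (-0.000398, 0.000092) ; Y_{3,-3}(Ω₂) = (0.050908, -0.000703) ; Δ = (-0.000020, 0.000005)
  [-2]  conj(Y_{3,-2})(Ω₁) = (-0.003644, 0.009350) ; Y_{3,-2}(Ω₂) = (-0.218313, 0.002009) ; Δ = (0.000777, -0.002048)
  [-1]  conj(Y_{3,-1})(Ω₁) = (0.071571, 0.104706) ; Y_{3,-1}(Ω₂) = (0.444007, -0.002042) ; Δ = (0.031992, 0.046344)
  [+0]  conj(Y_{3,0})(Ω₁) = (0.724340, -0.000000) ; Y_{3,0}(Ω₂) = (-0.249473, 0.000000) ; Δ = (-0.180703, 0.000000)
  [+1]  conj(Y_{3,1})(Ω₁) = (-0.071571, 0.104706) ; Y_{3,1}(Ω₂) = (-0.444007, -0.002042) ; Δ = (0.031992, -0.046344)
  [+2]  conj(Y_{3,2})(Ω₁) = (-0.003644, -0.009350) ; Y_{3,2}(Ω₂) = (-0.218313, -0.002009) ; Δ = (0.000777, 0.002048)
  [+3]  conj(Y_{3,3})(Ω₁) = (0.000398, 0.000092) ; Y_{3,3}(Ω₂) = (-0.050908, -0.000703) ; Δ = (-0.000020, -0.000005)
Σ over m = (-0.115206, -0.000000); ×(4π/7) → (-0.206818, -0.000000). Real part: -0.206818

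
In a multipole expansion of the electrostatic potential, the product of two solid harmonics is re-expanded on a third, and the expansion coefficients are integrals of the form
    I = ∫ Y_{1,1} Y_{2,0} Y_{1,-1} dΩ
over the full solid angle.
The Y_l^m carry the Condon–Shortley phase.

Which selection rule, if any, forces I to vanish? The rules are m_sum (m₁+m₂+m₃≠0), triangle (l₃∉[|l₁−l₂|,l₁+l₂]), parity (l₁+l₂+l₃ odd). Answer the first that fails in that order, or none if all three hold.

azimuthal sum: 1 + 0 − 1 = 0  ✓
1 ≤ 1 ≤ 3 (triangle on l)  ✓
L = 1 + 2 + 1 = 4 (even)  ✓

none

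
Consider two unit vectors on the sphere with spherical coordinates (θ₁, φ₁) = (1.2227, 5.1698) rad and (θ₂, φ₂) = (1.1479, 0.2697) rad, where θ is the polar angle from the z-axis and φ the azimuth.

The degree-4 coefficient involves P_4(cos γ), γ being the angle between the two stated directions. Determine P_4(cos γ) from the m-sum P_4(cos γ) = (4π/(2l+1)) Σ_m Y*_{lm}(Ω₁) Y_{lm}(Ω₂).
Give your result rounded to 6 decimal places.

0.073014

Expand P_4 via completeness: Σ_{m} conj(Y_{4,m}) at Ω₁ times Y_{4,m} at Ω₂ —
  m=-4: (-0.088447, 0.334030) × (0.144557, -0.269719) = (0.077309, 0.072142)  (running Σ = (0.077309, 0.072142))
  m=-3: (-0.347681, 0.069959) × (0.268839, -0.281895) = (-0.073749, 0.116817)  (running Σ = (0.003559, 0.188960))
  m=-2: (0.033447, 0.043456) × (0.042728, -0.025578) = (0.002541, 0.001001)  (running Σ = (0.006100, 0.189961))
  m=-1: (-0.146414, 0.297451) × (-0.310754, 0.085903) = (0.019947, -0.105012)  (running Σ = (0.026046, 0.084949))
  m=0: (-0.001778, -0.000000) × (-0.112134, 0.000000) = (0.000199, 0.000000)  (running Σ = (0.026246, 0.084949))
  m=1: (0.146414, 0.297451) × (0.310754, 0.085903) = (0.019947, 0.105012)  (running Σ = (0.046193, 0.189961))
  m=2: (0.033447, -0.043456) × (0.042728, 0.025578) = (0.002541, -0.001001)  (running Σ = (0.048733, 0.188960))
  m=3: (0.347681, 0.069959) × (-0.268839, -0.281895) = (-0.073749, -0.116817)  (running Σ = (-0.025016, 0.072142))
  m=4: (-0.088447, -0.334030) × (0.144557, 0.269719) = (0.077309, -0.072142)  (running Σ = (0.052292, 0.000000))
Total Σ_m = (0.052292, 0.000000). Multiply by 1.396263: (0.073014, 0.000000). P_4(cos γ) = 0.073014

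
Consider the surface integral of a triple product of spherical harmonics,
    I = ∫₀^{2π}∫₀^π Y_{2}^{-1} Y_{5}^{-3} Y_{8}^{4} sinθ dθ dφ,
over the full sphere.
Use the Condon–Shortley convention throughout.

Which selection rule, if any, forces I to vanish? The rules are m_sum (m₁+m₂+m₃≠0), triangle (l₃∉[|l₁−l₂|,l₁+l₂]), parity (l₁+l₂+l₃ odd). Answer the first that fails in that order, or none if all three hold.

triangle

m₁+m₂+m₃ = -1 − 3 + 4 = 0  ✓
triangle: need |l₁−l₂| ≤ l₃ ≤ l₁+l₂ = [3,7]; l₃=8 is outside  ✗
parity: l₁+l₂+l₃ = 15 is odd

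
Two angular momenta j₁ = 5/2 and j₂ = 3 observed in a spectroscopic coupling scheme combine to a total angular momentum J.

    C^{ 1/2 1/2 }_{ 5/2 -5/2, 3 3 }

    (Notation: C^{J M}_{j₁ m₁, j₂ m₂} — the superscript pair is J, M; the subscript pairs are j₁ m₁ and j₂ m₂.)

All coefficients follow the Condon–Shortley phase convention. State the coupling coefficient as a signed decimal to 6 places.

triangle: 5!·0!·1!/7! = 120/5040
(j±m)!: 0!·5!·6!·0!·1!·0! = 86400
prefactor² = (2J+1)·Δ·N² = 28800/7
  k=5: −1/(5!·0!·0!·1!·0!·0!) = -1/120
Σ = -1/120  ⇒  CG² = 28800/7·(-1/120)² = 2/7
CG = −√(2/7) = -0.534522

-0.534522  (= −√(2/7))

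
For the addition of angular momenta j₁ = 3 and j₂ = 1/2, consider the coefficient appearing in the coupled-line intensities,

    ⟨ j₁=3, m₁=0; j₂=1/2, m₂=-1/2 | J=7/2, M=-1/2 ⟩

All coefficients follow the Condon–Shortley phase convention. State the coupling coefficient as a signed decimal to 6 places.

triangle: 0!×6!×1!/8! = 720/40320
(j±m)!: 3!×3!×0!×1!×3!×4! = 5184
prefactor² = (2J+1)×Δ×N² = 5184/7
  k=0: +1/(0!×0!×3!×0!×3!×1!) = 1/36
Σ = 1/36  ⇒  CG² = 5184/7×(1/36)² = 4/7
CG = +√(4/7) = +0.755929

+√(4/7) = +0.755929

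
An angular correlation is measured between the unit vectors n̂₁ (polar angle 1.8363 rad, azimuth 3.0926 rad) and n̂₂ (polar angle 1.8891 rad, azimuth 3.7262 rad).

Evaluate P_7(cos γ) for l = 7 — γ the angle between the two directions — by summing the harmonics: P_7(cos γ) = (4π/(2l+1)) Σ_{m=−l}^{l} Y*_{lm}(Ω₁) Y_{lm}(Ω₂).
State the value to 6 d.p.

-0.314773

Summing Y*_{l m}(θ₁,φ₁)·Y_{l m}(θ₂,φ₂) over m ∈ [−7, 7]; prefactor 4π/(2·7+1) = 0.837758:
  m=-7: Y*=-0.36687 + 0.13099j  Y=0.20259 - 0.28369j  product -0.03716 + 0.13062j
  m=-6: Y*=-0.37935 + 0.11484j  Y=0.40132 - 0.15384j  product -0.13457 + 0.10444j
  m=-5: Y*=0.03125 - 0.00781j  Y=0.07564 + 0.01680j  product 0.00250 - 0.00007j
  m=-4: Y*=0.34471 - 0.06843j  Y=-0.22409 - 0.23220j  product -0.09314 - 0.06471j
  m=-3: Y*=0.08519 - 0.01261j  Y=-0.03610 - 0.19501j  product -0.00553 - 0.01616j
  m=-2: Y*=-0.30832 + 0.03031j  Y=-0.09665 + 0.22759j  product 0.02290 - 0.07310j
  m=-1: Y*=-0.12857 + 0.00630j  Y=-0.19613 + 0.12980j  product 0.02440 - 0.01792j
  m=+0: Y*=0.29487 + 0.00000j  Y=0.22210 + 0.00000j  product 0.06549 + 0.00000j
  m=+1: Y*=0.12857 + 0.00630j  Y=0.19613 + 0.12980j  product 0.02440 + 0.01792j
  m=+2: Y*=-0.30832 - 0.03031j  Y=-0.09665 - 0.22759j  product 0.02290 + 0.07310j
  m=+3: Y*=-0.08519 - 0.01261j  Y=0.03610 - 0.19501j  product -0.00553 + 0.01616j
  m=+4: Y*=0.34471 + 0.06843j  Y=-0.22409 + 0.23220j  product -0.09314 + 0.06471j
  m=+5: Y*=-0.03125 - 0.00781j  Y=-0.07564 + 0.01680j  product 0.00250 + 0.00007j
  m=+6: Y*=-0.37935 - 0.11484j  Y=0.40132 + 0.15384j  product -0.13457 - 0.10444j
  m=+7: Y*=0.36687 + 0.13099j  Y=-0.20259 - 0.28369j  product -0.03716 - 0.13062j
Σ over m = -0.37573 + 0.00000j; ×(4π/15) → -0.31477 + 0.00000j. Real part: -0.314773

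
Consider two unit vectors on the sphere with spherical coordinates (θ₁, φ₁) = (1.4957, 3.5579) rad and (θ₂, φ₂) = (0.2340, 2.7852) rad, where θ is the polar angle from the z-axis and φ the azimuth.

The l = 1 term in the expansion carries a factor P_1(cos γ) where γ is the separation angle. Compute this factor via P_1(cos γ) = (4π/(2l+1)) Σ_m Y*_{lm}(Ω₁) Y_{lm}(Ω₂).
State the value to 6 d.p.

Expand P_1 via completeness: Σ_{m} conj(Y_{1,m}) at Ω₁ times Y_{1,m} at Ω₂ —
  term(m=-1) = +0.019762+0.019266i   from Y*(Ω₁)=-0.315094-0.139319i, Y(Ω₂)=-0.075076-0.027950i
  term(m=+0) = +0.017423+0.000000i   from Y*(Ω₁)=+0.036658-0.000000i, Y(Ω₂)=+0.475286+0.000000i
  term(m=+1) = +0.019762-0.019266i   from Y*(Ω₁)=+0.315094-0.139319i, Y(Ω₂)=+0.075076-0.027950i
Σ over m = +0.056947+0.000000i; ×(4π/3) → +0.238539+0.000000i. Real part: 0.238539

0.238539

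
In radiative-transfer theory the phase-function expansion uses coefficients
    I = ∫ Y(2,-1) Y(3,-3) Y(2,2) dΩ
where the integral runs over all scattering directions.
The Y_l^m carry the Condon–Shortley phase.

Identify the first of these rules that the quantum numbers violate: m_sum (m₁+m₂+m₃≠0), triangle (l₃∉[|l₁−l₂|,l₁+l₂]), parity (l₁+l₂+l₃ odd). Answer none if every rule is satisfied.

azimuthal sum: -1 − 3 + 2 = -2  ✗
1 ≤ 2 ≤ 5 (triangle on l)
L = 2 + 3 + 2 = 7 (odd)

m_sum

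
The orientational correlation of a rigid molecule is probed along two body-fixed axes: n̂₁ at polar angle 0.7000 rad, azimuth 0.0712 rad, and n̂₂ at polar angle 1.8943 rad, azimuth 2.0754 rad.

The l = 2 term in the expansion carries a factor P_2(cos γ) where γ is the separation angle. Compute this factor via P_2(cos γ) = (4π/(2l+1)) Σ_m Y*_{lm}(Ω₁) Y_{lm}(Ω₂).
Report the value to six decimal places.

-0.125526

Term-by-term m-sum for l=2 (normalisation 4π/5 = 2.513274):
  m=-2: Y*=(0.158688, 0.022751)  Y=(-0.184916, 0.293907)  product (-0.036031, 0.042432)
  m=-1: Y*=(0.379689, 0.027080)  Y=(0.112572, 0.203826)  product (0.037223, 0.080439)
  m=+0: Y*=(0.238105, -0.000000)  Y=(-0.219777, 0.000000)  product (-0.052330, 0.000000)
  m=+1: Y*=(-0.379689, 0.027080)  Y=(-0.112572, 0.203826)  product (0.037223, -0.080439)
  m=+2: Y*=(0.158688, -0.022751)  Y=(-0.184916, -0.293907)  product (-0.036031, -0.042432)
Accumulated sum (-0.049945, 0.000000); after 4π/(2l+1) scaling, (-0.125526, 0.000000) ⇒ P_2 = -0.125526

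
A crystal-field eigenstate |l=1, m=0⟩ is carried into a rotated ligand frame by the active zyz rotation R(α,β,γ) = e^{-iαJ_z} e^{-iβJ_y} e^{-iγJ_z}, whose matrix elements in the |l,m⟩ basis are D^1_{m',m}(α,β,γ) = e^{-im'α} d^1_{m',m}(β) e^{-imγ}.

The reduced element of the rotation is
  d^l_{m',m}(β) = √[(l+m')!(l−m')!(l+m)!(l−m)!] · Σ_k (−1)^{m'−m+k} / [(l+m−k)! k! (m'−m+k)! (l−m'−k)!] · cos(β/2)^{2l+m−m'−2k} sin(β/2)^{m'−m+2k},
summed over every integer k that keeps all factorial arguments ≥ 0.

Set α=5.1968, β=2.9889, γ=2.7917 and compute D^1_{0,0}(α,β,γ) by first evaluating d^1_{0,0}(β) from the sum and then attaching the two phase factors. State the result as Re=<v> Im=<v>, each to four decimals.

First d^1_{0,0}(β=2.9889), then the phase factors e^{-i(0)α} and e^{-i(0)γ}:
Half-angle: c=0.076272, s=0.997087. N=√(1·1·1·1)=1.000000
The bounds max(0,m−m')=0 and min(l+m,l−m')=1 give 2 terms
  k=0: (−1)^0·1.0000/(1)·0.0763^2·0.9971^0 = +0.005817
  k=1: (−1)^1·1.0000/(1)·0.0763^0·0.9971^2 = -0.994183
d^1_{0,0}(2.9889) = +0.005817 -0.994183 = -0.988365
Phases: e^{-i·(0)·5.1968}=+1.000000+0.000000i, e^{-i·(0)·2.7917}=+1.000000+0.000000i ⇒ D=-0.988365+0.000000i

Re=-0.9884 Im=0.0000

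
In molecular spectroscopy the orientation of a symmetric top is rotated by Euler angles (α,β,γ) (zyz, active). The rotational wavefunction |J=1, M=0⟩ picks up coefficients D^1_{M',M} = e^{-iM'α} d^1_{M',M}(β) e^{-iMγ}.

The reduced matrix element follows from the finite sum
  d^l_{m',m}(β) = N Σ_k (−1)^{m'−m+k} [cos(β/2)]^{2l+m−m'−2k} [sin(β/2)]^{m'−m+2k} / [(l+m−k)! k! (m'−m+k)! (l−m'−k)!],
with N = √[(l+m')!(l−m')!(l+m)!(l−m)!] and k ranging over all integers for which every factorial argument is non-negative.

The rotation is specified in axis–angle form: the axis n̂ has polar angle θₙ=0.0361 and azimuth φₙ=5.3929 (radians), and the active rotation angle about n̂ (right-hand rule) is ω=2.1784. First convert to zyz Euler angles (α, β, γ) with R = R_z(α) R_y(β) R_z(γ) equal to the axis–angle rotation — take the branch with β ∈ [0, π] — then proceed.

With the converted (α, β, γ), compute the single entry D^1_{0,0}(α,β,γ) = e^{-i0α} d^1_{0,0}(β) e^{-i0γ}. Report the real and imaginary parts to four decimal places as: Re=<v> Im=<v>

Axis–angle → zyz. n̂ = (sinθₙcosφₙ, sinθₙsinφₙ, cosθₙ) = (+0.022709, -0.028053, +0.999348), ω = 2.1784.
R = I cosω + sinω [n̂]ₓ + (1−cosω) n̂n̂ᵀ gives
  R = [-0.570092, -0.821484, +0.012618; +0.819483, -0.569665, -0.062684; +0.058682, -0.025395, +0.997954]
β = atan2(√(R₁₃²+R₂₃²), R₃₃) = 0.063985; α = atan2(R₂₃, R₁₃) mod 2π = 4.911036; γ = atan2(R₃₂, −R₃₁) mod 2π = 3.550014
D^1_{0,0}(4.9110,0.0640,3.5500) = e^{-i·0·4.9110}·d^1_{0,0}(0.0640)·e^{-i·0·3.5500}. Compute d first:
Half-angle: c=0.999488, s=0.031987. N=√(1·1·1·1)=1.000000
The bounds max(0,m−m')=0 and min(l+m,l−m')=1 give 2 terms
  k=0: (−1)^0·1.0000/(1)·0.9995^2·0.0320^0 = +0.998977
  k=1: (−1)^1·1.0000/(1)·0.9995^0·0.0320^2 = -0.001023
d^1_{0,0}(0.0640) = +0.998977 -0.001023 = +0.997954
Phases: e^{-i·(0)·4.9110}=+1.000000+0.000000i, e^{-i·(0)·3.5500}=+1.000000+0.000000i ⇒ D=+0.997954+0.000000i

Re=0.9980 Im=0.0000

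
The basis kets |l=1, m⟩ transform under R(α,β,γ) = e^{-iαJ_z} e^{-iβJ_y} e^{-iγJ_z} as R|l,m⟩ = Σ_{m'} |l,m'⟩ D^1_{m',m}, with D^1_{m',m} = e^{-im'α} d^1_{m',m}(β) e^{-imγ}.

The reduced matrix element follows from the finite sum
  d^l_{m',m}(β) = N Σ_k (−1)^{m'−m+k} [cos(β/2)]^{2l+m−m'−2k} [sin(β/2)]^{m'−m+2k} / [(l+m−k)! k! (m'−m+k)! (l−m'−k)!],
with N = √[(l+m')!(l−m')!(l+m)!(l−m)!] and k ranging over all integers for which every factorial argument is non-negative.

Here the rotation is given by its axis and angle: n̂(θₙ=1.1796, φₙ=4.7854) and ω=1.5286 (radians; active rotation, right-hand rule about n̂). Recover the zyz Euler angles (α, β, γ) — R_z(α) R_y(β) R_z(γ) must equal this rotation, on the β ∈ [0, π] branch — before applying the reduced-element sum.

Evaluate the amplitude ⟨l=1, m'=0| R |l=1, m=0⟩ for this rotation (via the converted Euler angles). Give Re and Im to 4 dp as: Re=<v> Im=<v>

Re=0.1814 Im=0.0000

Axis–angle → zyz. n̂ = (sinθₙcosφₙ, sinθₙsinφₙ, cosθₙ) = (+0.067435, -0.921991, +0.381295), ω = 1.5286.
R = I cosω + sinω [n̂]ₓ + (1−cosω) n̂n̂ᵀ gives
  R = [+0.046540, -0.440507, -0.896542; +0.321403, +0.856392, -0.404096; +0.945798, -0.269345, +0.181436]
β = atan2(√(R₁₃²+R₂₃²), R₃₃) = 1.388349; α = atan2(R₂₃, R₁₃) mod 2π = 3.565051; γ = atan2(R₃₂, −R₃₁) mod 2π = 3.419029
Split into d^1_{0,0}(β=1.3883) × two z-phases.
Half-angle: c=0.768582, s=0.639751. N=√(1·1·1·1)=1.000000
The bounds max(0,m−m')=0 and min(l+m,l−m')=1 give 2 terms
  k=0: (−1)^0·1.0000/(1)·0.7686^2·0.6398^0 = +0.590718
  k=1: (−1)^1·1.0000/(1)·0.7686^0·0.6398^2 = -0.409282
d^1_{0,0}(1.3883) = +0.590718 -0.409282 = +0.181436
D = (+1.000000+0.000000i)·(+0.181436)·(+1.000000+0.000000i) = +0.181436+0.000000i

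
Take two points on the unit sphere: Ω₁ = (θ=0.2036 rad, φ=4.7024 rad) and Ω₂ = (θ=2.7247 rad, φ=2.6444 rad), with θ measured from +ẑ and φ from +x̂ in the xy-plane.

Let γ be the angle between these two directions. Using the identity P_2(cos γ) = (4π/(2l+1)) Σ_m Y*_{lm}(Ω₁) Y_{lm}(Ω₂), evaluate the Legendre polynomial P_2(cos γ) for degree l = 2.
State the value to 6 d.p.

0.807961

Summing Y*_{l m}(θ₁,φ₁)·Y_{l m}(θ₂,φ₂) over m ∈ [−2, 2]; prefactor 4π/(2·2+1) = 2.513274:
  m=-2: (-0.015789, 0.000315) × (0.034518, 0.053101) = (-0.000562, -0.000828)  (running Σ = (-0.000562, -0.000828))
  m=-1: (-0.001528, -0.152972) × (0.251398, 0.136424) = (0.020485, -0.038665)  (running Σ = (0.019923, -0.039493))
  m=0: (0.592100, -0.000000) × (0.475647, 0.000000) = (0.281631, 0.000000)  (running Σ = (0.301554, -0.039493))
  m=1: (0.001528, -0.152972) × (-0.251398, 0.136424) = (0.020485, 0.038665)  (running Σ = (0.322039, -0.000828))
  m=2: (-0.015789, -0.000315) × (0.034518, -0.053101) = (-0.000562, 0.000828)  (running Σ = (0.321477, 0.000000))
Total Σ_m = (0.321477, 0.000000). Multiply by 2.513274: (0.807961, 0.000000). P_2(cos γ) = 0.807961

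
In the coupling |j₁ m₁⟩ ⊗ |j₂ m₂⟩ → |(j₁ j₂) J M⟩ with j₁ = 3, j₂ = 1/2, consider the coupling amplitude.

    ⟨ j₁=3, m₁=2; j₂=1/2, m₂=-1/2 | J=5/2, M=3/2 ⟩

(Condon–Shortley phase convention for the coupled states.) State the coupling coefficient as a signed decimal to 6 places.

√[6·1!5!0!/7! · 5!1!0!1!4!1!] = √(2880/7)
  +(−1)^0/∏(0,1,1,0,4,0)! = 1/24  (running 1/24)
⟨..|..⟩ = √(2880/7)·(1/24) = +0.845154

+√(5/7) = +0.845154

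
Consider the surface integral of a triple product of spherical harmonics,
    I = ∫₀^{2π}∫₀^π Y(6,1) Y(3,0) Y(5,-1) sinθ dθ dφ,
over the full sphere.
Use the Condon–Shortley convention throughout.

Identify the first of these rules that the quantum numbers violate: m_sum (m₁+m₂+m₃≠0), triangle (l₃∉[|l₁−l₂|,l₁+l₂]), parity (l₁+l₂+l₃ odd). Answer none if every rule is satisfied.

m₁+m₂+m₃ = 1 + 0 − 1 = 0  ✓
triangle: |6−3|=3 ≤ l₃=5 ≤ 6+3=9  ✓
parity: l₁+l₂+l₃ = 14 is even  ✓

none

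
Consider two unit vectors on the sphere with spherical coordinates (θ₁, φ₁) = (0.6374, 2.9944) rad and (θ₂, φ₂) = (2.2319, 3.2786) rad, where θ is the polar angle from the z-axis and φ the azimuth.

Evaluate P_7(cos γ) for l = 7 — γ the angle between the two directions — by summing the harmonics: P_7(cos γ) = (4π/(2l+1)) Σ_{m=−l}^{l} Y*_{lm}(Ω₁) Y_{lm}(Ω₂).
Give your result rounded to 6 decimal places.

Summing Y*_{l m}(θ₁,φ₁)·Y_{l m}(θ₂,φ₂) over m ∈ [−7, 7]; prefactor 4π/(2·7+1) = 0.837758:
  [-7]  conj(Y_{7,-7})(Ω₁) = -0.00680 + 0.01133j ; Y_{7,-7}(Ω₂) = -0.05481 + 0.07814j ; Δ = -0.00051 - 0.00115j
  [-6]  conj(Y_{7,-6})(Ω₁) = 0.04239 - 0.05161j ; Y_{7,-6}(Ω₂) = -0.18910 + 0.20350j ; Δ = 0.00249 + 0.01839j
  [-5]  conj(Y_{7,-5})(Ω₁) = -0.15014 + 0.13598j ; Y_{7,-5}(Ω₂) = -0.33958 + 0.27745j ; Δ = 0.01326 - 0.08783j
  [-4]  conj(Y_{7,-4})(Ω₁) = 0.33194 - 0.22166j ; Y_{7,-4}(Ω₂) = -0.28375 + 0.17320j ; Δ = -0.05580 + 0.12039j
  [-3]  conj(Y_{7,-3})(Ω₁) = -0.42207 + 0.19952j ; Y_{7,-3}(Ω₂) = 0.07772 - 0.03387j ; Δ = -0.02604 + 0.02980j
  [-2]  conj(Y_{7,-2})(Ω₁) = 0.15361 - 0.04657j ; Y_{7,-2}(Ω₂) = 0.35408 - 0.09953j ; Δ = 0.04976 - 0.03178j
  [-1]  conj(Y_{7,-1})(Ω₁) = 0.32765 - 0.04858j ; Y_{7,-1}(Ω₂) = 0.07346 - 0.01013j ; Δ = 0.02358 - 0.00689j
  [+0]  conj(Y_{7,0})(Ω₁) = -0.27717 + 0.00000j ; Y_{7,0}(Ω₂) = -0.34576 + 0.00000j ; Δ = 0.09584 + 0.00000j
  [+1]  conj(Y_{7,1})(Ω₁) = -0.32765 - 0.04858j ; Y_{7,1}(Ω₂) = -0.07346 - 0.01013j ; Δ = 0.02358 + 0.00689j
  [+2]  conj(Y_{7,2})(Ω₁) = 0.15361 + 0.04657j ; Y_{7,2}(Ω₂) = 0.35408 + 0.09953j ; Δ = 0.04976 + 0.03178j
  [+3]  conj(Y_{7,3})(Ω₁) = 0.42207 + 0.19952j ; Y_{7,3}(Ω₂) = -0.07772 - 0.03387j ; Δ = -0.02604 - 0.02980j
  [+4]  conj(Y_{7,4})(Ω₁) = 0.33194 + 0.22166j ; Y_{7,4}(Ω₂) = -0.28375 - 0.17320j ; Δ = -0.05580 - 0.12039j
  [+5]  conj(Y_{7,5})(Ω₁) = 0.15014 + 0.13598j ; Y_{7,5}(Ω₂) = 0.33958 + 0.27745j ; Δ = 0.01326 + 0.08783j
  [+6]  conj(Y_{7,6})(Ω₁) = 0.04239 + 0.05161j ; Y_{7,6}(Ω₂) = -0.18910 - 0.20350j ; Δ = 0.00249 - 0.01839j
  [+7]  conj(Y_{7,7})(Ω₁) = 0.00680 + 0.01133j ; Y_{7,7}(Ω₂) = 0.05481 + 0.07814j ; Δ = -0.00051 + 0.00115j
Total Σ_m = 0.10929 - 0.00000j. Multiply by 0.837758: 0.09155 - 0.00000j. P_7(cos γ) = 0.091555

0.091555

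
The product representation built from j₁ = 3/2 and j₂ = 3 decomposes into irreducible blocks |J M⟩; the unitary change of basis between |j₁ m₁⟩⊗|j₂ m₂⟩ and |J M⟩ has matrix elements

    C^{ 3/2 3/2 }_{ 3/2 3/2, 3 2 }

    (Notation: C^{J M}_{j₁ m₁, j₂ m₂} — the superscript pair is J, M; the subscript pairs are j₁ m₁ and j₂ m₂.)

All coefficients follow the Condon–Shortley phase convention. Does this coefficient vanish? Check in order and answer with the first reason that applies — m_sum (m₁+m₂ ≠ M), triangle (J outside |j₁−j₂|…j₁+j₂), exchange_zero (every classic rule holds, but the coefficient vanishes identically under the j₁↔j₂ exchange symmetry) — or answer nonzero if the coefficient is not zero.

m-sum: m₁+m₂ = 3/2+2 = 7/2, M = 3/2  ✗ ⇒ coefficient is 0

m_sum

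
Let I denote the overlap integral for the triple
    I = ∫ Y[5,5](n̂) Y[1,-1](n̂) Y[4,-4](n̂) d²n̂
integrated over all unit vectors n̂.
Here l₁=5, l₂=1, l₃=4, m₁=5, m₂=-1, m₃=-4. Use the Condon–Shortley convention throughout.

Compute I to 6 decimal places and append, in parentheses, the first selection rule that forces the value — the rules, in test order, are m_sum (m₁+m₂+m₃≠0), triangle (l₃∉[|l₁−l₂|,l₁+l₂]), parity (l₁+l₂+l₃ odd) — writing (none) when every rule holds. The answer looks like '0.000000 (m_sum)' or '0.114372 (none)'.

-0.329416 (none)

Checks pass: Σm=0; 10 even; l₃=4∈[4,6].
(2·5+1)(2·1+1)(2·4+1) = 297
Δ: 2! 8! 0! / 11! → 1/495
sum: t=1:−1/576 = -1/576
3j²(5 1 4; 0 0 0) = Δ·Π!·Σ² = 5/99  (sign -1)
sum: t=0:+1/80640 = 1/80640
3j²(5 1 4; 5 -1 -4) = Δ·Π!·Σ² = 1/11  (sign +1)
combine: 4πI² = 297·5/99·1/11 = 15/11
take √, sign -1: I = -0.32941575
No selection rule forces the value: the integral is nonzero (none).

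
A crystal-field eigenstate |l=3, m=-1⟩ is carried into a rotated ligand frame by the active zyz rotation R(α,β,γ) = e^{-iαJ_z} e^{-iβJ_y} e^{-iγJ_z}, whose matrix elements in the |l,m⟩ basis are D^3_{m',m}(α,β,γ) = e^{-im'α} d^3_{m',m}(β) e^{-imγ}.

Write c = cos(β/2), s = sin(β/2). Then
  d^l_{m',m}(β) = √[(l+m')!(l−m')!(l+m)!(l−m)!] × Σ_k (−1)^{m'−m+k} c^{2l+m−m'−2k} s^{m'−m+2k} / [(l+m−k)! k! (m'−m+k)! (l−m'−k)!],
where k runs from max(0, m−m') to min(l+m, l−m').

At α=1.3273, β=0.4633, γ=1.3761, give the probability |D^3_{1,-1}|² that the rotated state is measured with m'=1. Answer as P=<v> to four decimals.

Split into d^3_{1,-1}(β=0.4633) × two z-phases.
Half-angle: c=0.973289, s=0.229584. N=√(24·2·2·24)=48.000000
The bounds max(0,m−m')=0 and min(l+m,l−m')=2 give 3 terms
  k=0: (−1)^2·48.0000/(8)·0.9733^4·0.2296^2 = +0.283792
  k=1: (−1)^3·48.0000/(6)·0.9733^2·0.2296^4 = -0.021054
  k=2: (−1)^4·48.0000/(48)·0.9733^0·0.2296^6 = +0.000146
d^3_{1,-1}(0.4633) = +0.283792 -0.021054 +0.000146 = +0.262885
|D^3_{1,-1}|² = |d^3_{1,-1}(β)|² = (+0.262885)² = 0.069108 (the z-rotation phases have unit modulus)

P=0.0691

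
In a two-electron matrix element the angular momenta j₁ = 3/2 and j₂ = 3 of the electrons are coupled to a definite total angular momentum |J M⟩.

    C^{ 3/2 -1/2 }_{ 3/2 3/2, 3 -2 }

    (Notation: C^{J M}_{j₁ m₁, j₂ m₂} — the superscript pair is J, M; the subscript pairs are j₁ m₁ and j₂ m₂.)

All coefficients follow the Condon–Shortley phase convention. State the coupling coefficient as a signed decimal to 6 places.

j₁+j₂−J=3  J+j₁−j₂=0  J−j₁+j₂=3  j₁+j₂+J+1=7
(j₁±m₁, j₂±m₂, J±M) = (3,0,1,5,1,2)
P² = 288/7
sum k=0..0:
  [0] +1/12 = 1/12
S = 1/12
C² = P²·S² = 2/7 ; C = +0.534522

+√(2/7) ≈ +0.534522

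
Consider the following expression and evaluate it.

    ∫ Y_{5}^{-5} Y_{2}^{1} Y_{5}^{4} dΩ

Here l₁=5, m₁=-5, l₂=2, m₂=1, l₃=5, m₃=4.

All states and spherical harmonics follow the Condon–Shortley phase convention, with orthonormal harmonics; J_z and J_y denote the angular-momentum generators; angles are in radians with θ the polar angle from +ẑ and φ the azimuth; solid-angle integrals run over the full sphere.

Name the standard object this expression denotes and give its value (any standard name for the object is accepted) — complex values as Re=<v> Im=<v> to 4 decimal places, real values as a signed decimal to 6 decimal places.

This is a Gaunt coefficient — the integral of a triple product of spherical harmonics over the sphere.
Rules hold: Σm=0, L=12 even, 3≤5≤7.
N = 11·5·11 = 605
Δ = 2!·8!·2!/13! = 1/38610
Racah Σ t=0..2: t=0:+1/2880 t=1:−1/576 t=2:+1/2880 = -1/960
⇒ 3j(5 2 5; 0 0 0)² = 10/429, sgn +1
Racah Σ t=2..2: t=2:+1/80640 = 1/80640
⇒ 3j(5 2 5; -5 1 4)² = 9/286, sgn -1
4πI² = N·(3j₀)²·(3jₘ)² = 75/169
I = -1·√(0.443787/4π) = -0.18792404

Gaunt coefficient, -0.187924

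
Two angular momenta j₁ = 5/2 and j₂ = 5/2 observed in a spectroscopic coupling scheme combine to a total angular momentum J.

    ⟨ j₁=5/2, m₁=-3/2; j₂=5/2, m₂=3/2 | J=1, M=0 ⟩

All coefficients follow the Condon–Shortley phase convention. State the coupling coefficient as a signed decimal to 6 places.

j₁+j₂−J=4  J+j₁−j₂=1  J−j₁+j₂=1  j₁+j₂+J+1=7
(j₁±m₁, j₂±m₂, J±M) = (1,4,4,1,1,1)
P² = 288/35
sum k=3..4:
  [3] −1/6 = -1/6
  [4] +1/24 = 1/24
S = -1/8
C² = P²·S² = 9/70 ; C = -0.358569

−√(9/70) = -0.358569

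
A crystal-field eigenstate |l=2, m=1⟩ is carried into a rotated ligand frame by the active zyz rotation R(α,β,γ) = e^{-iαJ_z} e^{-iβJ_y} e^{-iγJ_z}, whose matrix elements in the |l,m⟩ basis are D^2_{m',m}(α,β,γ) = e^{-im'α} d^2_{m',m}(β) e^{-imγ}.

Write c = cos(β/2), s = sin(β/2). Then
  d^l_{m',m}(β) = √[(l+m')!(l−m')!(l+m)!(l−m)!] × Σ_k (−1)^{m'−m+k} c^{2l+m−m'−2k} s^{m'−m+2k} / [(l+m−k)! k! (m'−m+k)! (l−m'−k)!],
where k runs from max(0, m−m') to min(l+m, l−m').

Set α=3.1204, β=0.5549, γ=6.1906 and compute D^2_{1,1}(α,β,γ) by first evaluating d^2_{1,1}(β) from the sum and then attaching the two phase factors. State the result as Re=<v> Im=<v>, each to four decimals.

Re=-0.6432 Im=-0.0735

D^2_{1,1}(3.1204,0.5549,6.1906) = e^{-i·1·3.1204}·d^2_{1,1}(0.5549)·e^{-i·1·6.1906}. Compute d first:
c=cos(0.554900/2)=0.961757, s=sin(0.554900/2)=0.273904; N=√[6·1·6·1]=6.000000
k∈{0,1} keeps every argument non-negative
  k=0: (−1)^0·6.0000/(6)·0.9618^4·0.2739^0 = +0.855582
  k=1: (−1)^1·6.0000/(2)·0.9618^2·0.2739^2 = -0.208185
d^2_{1,1}(0.5549) = +0.855582 -0.208185 = +0.647397
Phases: e^{-i·(1)·3.1204}=-0.999775-0.021191i, e^{-i·(1)·6.1906}=+0.995717+0.092453i ⇒ D=-0.643211-0.073501i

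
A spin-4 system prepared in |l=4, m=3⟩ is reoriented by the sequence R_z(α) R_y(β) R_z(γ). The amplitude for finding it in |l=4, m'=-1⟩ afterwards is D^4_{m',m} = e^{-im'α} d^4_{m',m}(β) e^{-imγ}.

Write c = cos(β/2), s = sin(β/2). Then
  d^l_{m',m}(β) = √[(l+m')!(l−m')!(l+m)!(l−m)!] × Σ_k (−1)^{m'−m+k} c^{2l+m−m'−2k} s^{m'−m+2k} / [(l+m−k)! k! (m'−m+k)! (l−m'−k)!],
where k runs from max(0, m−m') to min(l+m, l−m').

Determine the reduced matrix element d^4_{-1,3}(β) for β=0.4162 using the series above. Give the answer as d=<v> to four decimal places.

d^4_{-1,3}(β=0.4162) via the finite sum:
Half-angle: c=0.978425, s=0.206601. N=√(6·120·5040·1)=1904.940944
k: max(0,(3)−(-1))=4 … min(4+(3),4−(-1))=5
  k=4: (−1)^0·1904.9409/(144)·0.9784^4·0.2066^4 = +0.022088
  k=5: (−1)^1·1904.9409/(240)·0.9784^2·0.2066^6 = -0.000591
d^4_{-1,3}(0.4162) = +0.022088 -0.000591 = +0.021497

d=0.0215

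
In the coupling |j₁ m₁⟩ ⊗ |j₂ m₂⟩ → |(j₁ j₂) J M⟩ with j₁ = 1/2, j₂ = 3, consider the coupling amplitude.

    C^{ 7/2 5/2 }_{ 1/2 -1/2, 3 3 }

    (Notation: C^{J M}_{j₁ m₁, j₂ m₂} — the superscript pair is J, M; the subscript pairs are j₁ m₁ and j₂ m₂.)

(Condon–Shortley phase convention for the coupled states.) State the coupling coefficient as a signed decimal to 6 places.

√[8·0!1!6!/8! · 0!1!6!0!6!1!] = √(518400/7)
  +(−1)^0/∏(0,0,1,6,0,0)! = 1/720  (running 1/720)
⟨..|..⟩ = √(518400/7)·(1/720) = +0.377964

+√(1/7) = +0.377964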